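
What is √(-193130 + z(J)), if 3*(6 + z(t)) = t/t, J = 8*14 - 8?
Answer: I*√1738221/3 ≈ 439.47*I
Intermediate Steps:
J = 104 (J = 112 - 8 = 104)
z(t) = -17/3 (z(t) = -6 + (t/t)/3 = -6 + (⅓)*1 = -6 + ⅓ = -17/3)
√(-193130 + z(J)) = √(-193130 - 17/3) = √(-579407/3) = I*√1738221/3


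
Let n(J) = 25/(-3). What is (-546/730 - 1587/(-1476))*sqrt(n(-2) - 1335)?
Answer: 58769*I*sqrt(12090)/538740 ≈ 11.995*I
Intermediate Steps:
n(J) = -25/3 (n(J) = 25*(-1/3) = -25/3)
(-546/730 - 1587/(-1476))*sqrt(n(-2) - 1335) = (-546/730 - 1587/(-1476))*sqrt(-25/3 - 1335) = (-546*1/730 - 1587*(-1/1476))*sqrt(-4030/3) = (-273/365 + 529/492)*(I*sqrt(12090)/3) = 58769*(I*sqrt(12090)/3)/179580 = 58769*I*sqrt(12090)/538740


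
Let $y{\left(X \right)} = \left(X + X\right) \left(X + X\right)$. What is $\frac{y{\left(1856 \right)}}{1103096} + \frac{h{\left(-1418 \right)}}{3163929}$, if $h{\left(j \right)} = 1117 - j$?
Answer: $\frac{1816599869139}{145421559341} \approx 12.492$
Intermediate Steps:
$y{\left(X \right)} = 4 X^{2}$ ($y{\left(X \right)} = 2 X 2 X = 4 X^{2}$)
$\frac{y{\left(1856 \right)}}{1103096} + \frac{h{\left(-1418 \right)}}{3163929} = \frac{4 \cdot 1856^{2}}{1103096} + \frac{1117 - -1418}{3163929} = 4 \cdot 3444736 \cdot \frac{1}{1103096} + \left(1117 + 1418\right) \frac{1}{3163929} = 13778944 \cdot \frac{1}{1103096} + 2535 \cdot \frac{1}{3163929} = \frac{1722368}{137887} + \frac{845}{1054643} = \frac{1816599869139}{145421559341}$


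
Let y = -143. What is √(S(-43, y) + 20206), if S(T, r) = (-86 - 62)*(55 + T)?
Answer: √18430 ≈ 135.76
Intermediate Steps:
S(T, r) = -8140 - 148*T (S(T, r) = -148*(55 + T) = -8140 - 148*T)
√(S(-43, y) + 20206) = √((-8140 - 148*(-43)) + 20206) = √((-8140 + 6364) + 20206) = √(-1776 + 20206) = √18430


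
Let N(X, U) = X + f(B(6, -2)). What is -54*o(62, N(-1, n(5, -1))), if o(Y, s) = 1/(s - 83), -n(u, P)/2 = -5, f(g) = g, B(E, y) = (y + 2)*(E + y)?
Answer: 9/14 ≈ 0.64286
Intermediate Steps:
B(E, y) = (2 + y)*(E + y)
n(u, P) = 10 (n(u, P) = -2*(-5) = 10)
N(X, U) = X (N(X, U) = X + ((-2)² + 2*6 + 2*(-2) + 6*(-2)) = X + (4 + 12 - 4 - 12) = X + 0 = X)
o(Y, s) = 1/(-83 + s)
-54*o(62, N(-1, n(5, -1))) = -54/(-83 - 1) = -54/(-84) = -54*(-1/84) = 9/14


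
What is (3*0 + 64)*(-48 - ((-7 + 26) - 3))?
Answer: -4096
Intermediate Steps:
(3*0 + 64)*(-48 - ((-7 + 26) - 3)) = (0 + 64)*(-48 - (19 - 3)) = 64*(-48 - 1*16) = 64*(-48 - 16) = 64*(-64) = -4096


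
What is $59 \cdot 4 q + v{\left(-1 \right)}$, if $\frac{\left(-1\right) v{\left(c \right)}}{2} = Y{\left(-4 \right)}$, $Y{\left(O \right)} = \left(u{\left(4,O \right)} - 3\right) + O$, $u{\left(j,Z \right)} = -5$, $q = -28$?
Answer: $-6584$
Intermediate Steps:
$Y{\left(O \right)} = -8 + O$ ($Y{\left(O \right)} = \left(-5 - 3\right) + O = -8 + O$)
$v{\left(c \right)} = 24$ ($v{\left(c \right)} = - 2 \left(-8 - 4\right) = \left(-2\right) \left(-12\right) = 24$)
$59 \cdot 4 q + v{\left(-1 \right)} = 59 \cdot 4 \left(-28\right) + 24 = 59 \left(-112\right) + 24 = -6608 + 24 = -6584$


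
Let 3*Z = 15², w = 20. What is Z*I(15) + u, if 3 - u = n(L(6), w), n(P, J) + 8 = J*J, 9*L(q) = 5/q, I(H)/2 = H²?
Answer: 33361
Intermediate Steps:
I(H) = 2*H²
Z = 75 (Z = (⅓)*15² = (⅓)*225 = 75)
L(q) = 5/(9*q) (L(q) = (5/q)/9 = 5/(9*q))
n(P, J) = -8 + J² (n(P, J) = -8 + J*J = -8 + J²)
u = -389 (u = 3 - (-8 + 20²) = 3 - (-8 + 400) = 3 - 1*392 = 3 - 392 = -389)
Z*I(15) + u = 75*(2*15²) - 389 = 75*(2*225) - 389 = 75*450 - 389 = 33750 - 389 = 33361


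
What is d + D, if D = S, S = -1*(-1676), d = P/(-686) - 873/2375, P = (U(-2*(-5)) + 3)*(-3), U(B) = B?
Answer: 2730116747/1629250 ≈ 1675.7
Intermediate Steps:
P = -39 (P = (-2*(-5) + 3)*(-3) = (10 + 3)*(-3) = 13*(-3) = -39)
d = -506253/1629250 (d = -39/(-686) - 873/2375 = -39*(-1/686) - 873*1/2375 = 39/686 - 873/2375 = -506253/1629250 ≈ -0.31073)
S = 1676
D = 1676
d + D = -506253/1629250 + 1676 = 2730116747/1629250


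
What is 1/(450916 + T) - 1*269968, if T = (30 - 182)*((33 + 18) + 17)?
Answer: -118942501439/440580 ≈ -2.6997e+5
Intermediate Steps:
T = -10336 (T = -152*(51 + 17) = -152*68 = -10336)
1/(450916 + T) - 1*269968 = 1/(450916 - 10336) - 1*269968 = 1/440580 - 269968 = -118942501439/440580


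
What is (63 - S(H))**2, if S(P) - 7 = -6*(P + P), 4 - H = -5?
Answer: 26896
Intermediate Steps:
H = 9 (H = 4 - 1*(-5) = 4 + 5 = 9)
S(P) = 7 - 12*P (S(P) = 7 - 6*(P + P) = 7 - 12*P)
(63 - S(H))**2 = (63 - (7 - 12*9))**2 = (63 - (7 - 108))**2 = (63 - 1*(-101))**2 = (63 + 101)**2 = 164**2 = 26896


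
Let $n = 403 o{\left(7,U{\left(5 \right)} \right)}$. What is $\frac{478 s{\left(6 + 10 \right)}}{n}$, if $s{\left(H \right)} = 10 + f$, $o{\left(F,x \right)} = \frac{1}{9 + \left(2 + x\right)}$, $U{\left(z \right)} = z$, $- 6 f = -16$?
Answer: $\frac{290624}{1209} \approx 240.38$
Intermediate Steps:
$f = \frac{8}{3}$ ($f = \left(- \frac{1}{6}\right) \left(-16\right) = \frac{8}{3} \approx 2.6667$)
$o{\left(F,x \right)} = \frac{1}{11 + x}$
$s{\left(H \right)} = \frac{38}{3}$ ($s{\left(H \right)} = 10 + \frac{8}{3} = \frac{38}{3}$)
$n = \frac{403}{16}$ ($n = \frac{403}{11 + 5} = \frac{403}{16} \approx 25.188$)
$\frac{478 s{\left(6 + 10 \right)}}{n} = \frac{478 \cdot \frac{38}{3}}{\frac{403}{16}} = \frac{18164}{3} \cdot \frac{16}{403} = \frac{290624}{1209}$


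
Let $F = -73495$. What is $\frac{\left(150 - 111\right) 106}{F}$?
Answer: $- \frac{4134}{73495} \approx -0.056249$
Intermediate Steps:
$\frac{\left(150 - 111\right) 106}{F} = \frac{\left(150 - 111\right) 106}{-73495} = 39 \cdot 106 \left(- \frac{1}{73495}\right) = 4134 \left(- \frac{1}{73495}\right) = - \frac{4134}{73495}$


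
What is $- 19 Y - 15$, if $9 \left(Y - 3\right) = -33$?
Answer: $- \frac{7}{3} \approx -2.3333$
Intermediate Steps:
$Y = - \frac{2}{3}$ ($Y = 3 + \frac{1}{9} \left(-33\right) = 3 - \frac{11}{3} = - \frac{2}{3} \approx -0.66667$)
$- 19 Y - 15 = \left(-19\right) \left(- \frac{2}{3}\right) - 15 = \frac{38}{3} - 15 = - \frac{7}{3}$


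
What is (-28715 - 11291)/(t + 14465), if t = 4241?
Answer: -20003/9353 ≈ -2.1387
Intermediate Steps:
(-28715 - 11291)/(t + 14465) = (-28715 - 11291)/(4241 + 14465) = -40006/18706 = -40006*1/18706 = -20003/9353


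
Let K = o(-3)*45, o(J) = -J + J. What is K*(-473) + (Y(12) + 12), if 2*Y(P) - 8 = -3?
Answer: 29/2 ≈ 14.500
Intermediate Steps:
o(J) = 0
K = 0 (K = 0*45 = 0)
Y(P) = 5/2 (Y(P) = 4 + (½)*(-3) = 4 - 3/2 = 5/2)
K*(-473) + (Y(12) + 12) = 0*(-473) + (5/2 + 12) = 0 + 29/2 = 29/2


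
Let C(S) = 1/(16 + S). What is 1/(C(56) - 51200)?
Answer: -72/3686399 ≈ -1.9531e-5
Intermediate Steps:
1/(C(56) - 51200) = 1/(1/(16 + 56) - 51200) = 1/(1/72 - 51200) = 1/(-3686399/72) = -72/3686399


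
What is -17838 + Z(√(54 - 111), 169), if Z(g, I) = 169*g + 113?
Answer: -17725 + 169*I*√57 ≈ -17725.0 + 1275.9*I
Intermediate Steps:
Z(g, I) = 113 + 169*g
-17838 + Z(√(54 - 111), 169) = -17838 + (113 + 169*√(54 - 111)) = -17838 + (113 + 169*√(-57)) = -17838 + (113 + 169*(I*√57)) = -17838 + (113 + 169*I*√57) = -17725 + 169*I*√57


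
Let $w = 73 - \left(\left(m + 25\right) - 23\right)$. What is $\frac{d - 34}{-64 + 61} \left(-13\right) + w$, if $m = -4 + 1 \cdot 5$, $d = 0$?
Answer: $- \frac{232}{3} \approx -77.333$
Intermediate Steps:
$m = 1$ ($m = -4 + 5 = 1$)
$w = 70$ ($w = 73 - \left(\left(1 + 25\right) - 23\right) = 73 - \left(26 - 23\right) = 73 - 3 = 70$)
$\frac{d - 34}{-64 + 61} \left(-13\right) + w = \frac{0 - 34}{-64 + 61} \left(-13\right) + 70 = - \frac{34}{-3} \left(-13\right) + 70 = \left(-34\right) \left(- \frac{1}{3}\right) \left(-13\right) + 70 = \frac{34}{3} \left(-13\right) + 70 = - \frac{442}{3} + 70 = - \frac{232}{3}$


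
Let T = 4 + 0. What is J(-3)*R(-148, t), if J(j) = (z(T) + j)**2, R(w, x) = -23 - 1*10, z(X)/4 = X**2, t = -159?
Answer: -122793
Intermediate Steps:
T = 4
z(X) = 4*X**2
R(w, x) = -33 (R(w, x) = -23 - 10 = -33)
J(j) = (64 + j)**2 (J(j) = (4*4**2 + j)**2 = (4*16 + j)**2 = (64 + j)**2)
J(-3)*R(-148, t) = (64 - 3)**2*(-33) = 61**2*(-33) = 3721*(-33) = -122793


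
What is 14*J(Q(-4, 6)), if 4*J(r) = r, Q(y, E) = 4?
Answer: 14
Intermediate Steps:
J(r) = r/4
14*J(Q(-4, 6)) = 14*((¼)*4) = 14*1 = 14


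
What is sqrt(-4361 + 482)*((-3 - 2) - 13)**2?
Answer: 972*I*sqrt(431) ≈ 20179.0*I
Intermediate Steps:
sqrt(-4361 + 482)*((-3 - 2) - 13)**2 = sqrt(-3879)*(-5 - 13)**2 = (3*I*sqrt(431))*(-18)**2 = (3*I*sqrt(431))*324 = 972*I*sqrt(431)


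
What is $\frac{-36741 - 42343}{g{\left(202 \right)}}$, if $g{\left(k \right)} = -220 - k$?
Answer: $\frac{39542}{211} \approx 187.4$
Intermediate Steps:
$\frac{-36741 - 42343}{g{\left(202 \right)}} = \frac{-36741 - 42343}{-220 - 202} = - \frac{79084}{-220 - 202} = - \frac{79084}{-422} = \left(-79084\right) \left(- \frac{1}{422}\right) = \frac{39542}{211}$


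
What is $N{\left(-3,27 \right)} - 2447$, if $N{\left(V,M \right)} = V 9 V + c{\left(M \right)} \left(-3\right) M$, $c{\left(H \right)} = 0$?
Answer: $-2366$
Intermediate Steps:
$N{\left(V,M \right)} = 9 V^{2}$ ($N{\left(V,M \right)} = V 9 V + 0 \left(-3\right) M = 9 V V + 0 M = 9 V^{2} + 0 = 9 V^{2}$)
$N{\left(-3,27 \right)} - 2447 = 9 \left(-3\right)^{2} - 2447 = 9 \cdot 9 - 2447 = 81 - 2447 = -2366$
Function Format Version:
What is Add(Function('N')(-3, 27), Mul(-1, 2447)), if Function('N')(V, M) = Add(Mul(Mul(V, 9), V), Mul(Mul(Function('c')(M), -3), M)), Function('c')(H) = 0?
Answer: -2366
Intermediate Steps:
Function('N')(V, M) = Mul(9, Pow(V, 2)) (Function('N')(V, M) = Add(Mul(Mul(V, 9), V), Mul(Mul(0, -3), M)) = Add(Mul(Mul(9, V), V), Mul(0, M)) = Add(Mul(9, Pow(V, 2)), 0) = Mul(9, Pow(V, 2)))
Add(Function('N')(-3, 27), Mul(-1, 2447)) = Add(Mul(9, Pow(-3, 2)), Mul(-1, 2447)) = Add(Mul(9, 9), -2447) = Add(81, -2447) = -2366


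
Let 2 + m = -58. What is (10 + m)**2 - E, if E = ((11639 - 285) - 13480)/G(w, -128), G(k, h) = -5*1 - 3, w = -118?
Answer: 8937/4 ≈ 2234.3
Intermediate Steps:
G(k, h) = -8 (G(k, h) = -5 - 3 = -8)
E = 1063/4 (E = ((11639 - 285) - 13480)/(-8) = (11354 - 13480)*(-1/8) = -2126*(-1/8) = 1063/4 ≈ 265.75)
m = -60 (m = -2 - 58 = -60)
(10 + m)**2 - E = (10 - 60)**2 - 1*1063/4 = (-50)**2 - 1063/4 = 2500 - 1063/4 = 8937/4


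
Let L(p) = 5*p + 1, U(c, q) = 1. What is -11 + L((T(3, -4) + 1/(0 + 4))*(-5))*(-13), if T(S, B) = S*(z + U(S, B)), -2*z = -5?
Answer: 13879/4 ≈ 3469.8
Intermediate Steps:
z = 5/2 (z = -½*(-5) = 5/2 ≈ 2.5000)
T(S, B) = 7*S/2 (T(S, B) = S*(5/2 + 1) = S*(7/2) = 7*S/2)
L(p) = 1 + 5*p
-11 + L((T(3, -4) + 1/(0 + 4))*(-5))*(-13) = -11 + (1 + 5*(((7/2)*3 + 1/(0 + 4))*(-5)))*(-13) = -11 + (1 + 5*((21/2 + 1/4)*(-5)))*(-13) = -11 + (1 + 5*((21/2 + ¼)*(-5)))*(-13) = -11 + (1 + 5*((43/4)*(-5)))*(-13) = -11 + (1 + 5*(-215/4))*(-13) = -11 + (1 - 1075/4)*(-13) = -11 - 1071/4*(-13) = -11 + 13923/4 = 13879/4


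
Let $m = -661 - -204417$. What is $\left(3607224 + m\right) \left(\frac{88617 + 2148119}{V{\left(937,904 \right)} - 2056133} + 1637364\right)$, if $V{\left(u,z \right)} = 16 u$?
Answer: $\frac{12736632643574756240}{2041141} \approx 6.24 \cdot 10^{12}$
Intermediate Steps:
$m = 203756$ ($m = -661 + 204417 = 203756$)
$\left(3607224 + m\right) \left(\frac{88617 + 2148119}{V{\left(937,904 \right)} - 2056133} + 1637364\right) = \left(3607224 + 203756\right) \left(\frac{88617 + 2148119}{16 \cdot 937 - 2056133} + 1637364\right) = 3810980 \left(\frac{2236736}{14992 - 2056133} + 1637364\right) = 3810980 \left(\frac{2236736}{-2041141} + 1637364\right) = 3810980 \left(2236736 \left(- \frac{1}{2041141}\right) + 1637364\right) = 3810980 \left(- \frac{2236736}{2041141} + 1637364\right) = 3810980 \cdot \frac{3342088555588}{2041141} = \frac{12736632643574756240}{2041141}$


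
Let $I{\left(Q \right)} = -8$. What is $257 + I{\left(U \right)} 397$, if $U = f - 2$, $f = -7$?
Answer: $-2919$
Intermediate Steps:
$U = -9$ ($U = -7 - 2 = -9$)
$257 + I{\left(U \right)} 397 = 257 - 3176 = -2919$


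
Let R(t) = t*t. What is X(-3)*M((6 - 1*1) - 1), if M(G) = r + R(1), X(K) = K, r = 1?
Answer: -6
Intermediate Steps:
R(t) = t²
M(G) = 2 (M(G) = 1 + 1² = 1 + 1 = 2)
X(-3)*M((6 - 1*1) - 1) = -3*2 = -6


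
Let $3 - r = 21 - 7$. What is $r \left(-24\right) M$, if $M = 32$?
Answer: $8448$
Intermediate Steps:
$r = -11$ ($r = 3 - \left(21 - 7\right) = 3 - 14 = -11$)
$r \left(-24\right) M = \left(-11\right) \left(-24\right) 32 = 264 \cdot 32 = 8448$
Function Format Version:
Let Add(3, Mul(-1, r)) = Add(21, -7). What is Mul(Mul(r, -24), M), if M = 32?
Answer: 8448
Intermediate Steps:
r = -11 (r = Add(3, Mul(-1, Add(21, -7))) = Add(3, Mul(-1, 14)) = Add(3, -14) = -11)
Mul(Mul(r, -24), M) = Mul(Mul(-11, -24), 32) = Mul(264, 32) = 8448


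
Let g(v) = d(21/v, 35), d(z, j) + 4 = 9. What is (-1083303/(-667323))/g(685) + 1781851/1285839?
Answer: 815367113398/476705521665 ≈ 1.7104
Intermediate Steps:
d(z, j) = 5 (d(z, j) = -4 + 9 = 5)
g(v) = 5
(-1083303/(-667323))/g(685) + 1781851/1285839 = -1083303/(-667323)/5 + 1781851/1285839 = -1083303*(-1/667323)*(1/5) + 1781851*(1/1285839) = (120367/74147)*(1/5) + 1781851/1285839 = 120367/370735 + 1781851/1285839 = 815367113398/476705521665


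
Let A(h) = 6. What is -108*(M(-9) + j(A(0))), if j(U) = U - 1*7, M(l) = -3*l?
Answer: -2808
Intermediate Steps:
j(U) = -7 + U (j(U) = U - 7 = -7 + U)
-108*(M(-9) + j(A(0))) = -108*(-3*(-9) + (-7 + 6)) = -108*(27 - 1) = -108*26 = -2808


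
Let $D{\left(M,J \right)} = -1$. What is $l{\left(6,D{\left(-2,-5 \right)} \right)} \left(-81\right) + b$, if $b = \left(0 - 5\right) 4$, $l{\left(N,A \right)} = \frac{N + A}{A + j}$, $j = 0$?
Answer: $385$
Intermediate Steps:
$l{\left(N,A \right)} = \frac{A + N}{A}$ ($l{\left(N,A \right)} = \frac{N + A}{A + 0} = \frac{A + N}{A}$)
$b = -20$ ($b = \left(-5\right) 4 = -20$)
$l{\left(6,D{\left(-2,-5 \right)} \right)} \left(-81\right) + b = \frac{-1 + 6}{-1} \left(-81\right) - 20 = \left(-1\right) 5 \left(-81\right) - 20 = \left(-5\right) \left(-81\right) - 20 = 405 - 20 = 385$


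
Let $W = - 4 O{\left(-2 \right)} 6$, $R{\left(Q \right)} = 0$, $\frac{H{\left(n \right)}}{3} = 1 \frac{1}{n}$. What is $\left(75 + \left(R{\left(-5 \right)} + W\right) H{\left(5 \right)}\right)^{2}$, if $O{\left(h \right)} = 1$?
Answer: $\frac{91809}{25} \approx 3672.4$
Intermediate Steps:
$H{\left(n \right)} = \frac{3}{n}$ ($H{\left(n \right)} = 3 \cdot 1 \frac{1}{n} = \frac{3}{n}$)
$W = -24$ ($W = \left(-4\right) 1 \cdot 6 = \left(-4\right) 6 = -24$)
$\left(75 + \left(R{\left(-5 \right)} + W\right) H{\left(5 \right)}\right)^{2} = \left(75 + \left(0 - 24\right) \frac{3}{5}\right)^{2} = \left(75 - 24 \cdot 3 \cdot \frac{1}{5}\right)^{2} = \left(75 - \frac{72}{5}\right)^{2} = \left(\frac{303}{5}\right)^{2} = \frac{91809}{25}$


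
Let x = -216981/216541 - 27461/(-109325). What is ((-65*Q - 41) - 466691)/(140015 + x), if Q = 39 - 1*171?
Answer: -10845990278263400/3314605600656951 ≈ -3.2722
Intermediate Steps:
Q = -132 (Q = 39 - 171 = -132)
x = -17775015424/23673344825 (x = -216981*1/216541 - 27461*(-1/109325) = -216981/216541 + 27461/109325 = -17775015424/23673344825 ≈ -0.75084)
((-65*Q - 41) - 466691)/(140015 + x) = ((-65*(-132) - 41) - 466691)/(140015 - 17775015424/23673344825) = ((8580 - 41) - 466691)/(3314605600656951/23673344825) = (8539 - 466691)*(23673344825/3314605600656951) = -458152*23673344825/3314605600656951 = -10845990278263400/3314605600656951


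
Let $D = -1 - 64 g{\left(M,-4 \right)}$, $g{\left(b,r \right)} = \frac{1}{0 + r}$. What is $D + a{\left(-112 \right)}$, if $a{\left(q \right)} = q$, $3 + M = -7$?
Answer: $-97$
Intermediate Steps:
$M = -10$ ($M = -3 - 7 = -10$)
$g{\left(b,r \right)} = \frac{1}{r}$
$D = 15$ ($D = -1 - \frac{64}{-4} = -1 - -16 = -1 + 16 = 15$)
$D + a{\left(-112 \right)} = 15 - 112 = -97$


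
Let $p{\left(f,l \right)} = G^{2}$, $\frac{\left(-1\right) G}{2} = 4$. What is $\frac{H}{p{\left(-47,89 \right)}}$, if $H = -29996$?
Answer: $- \frac{7499}{16} \approx -468.69$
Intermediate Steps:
$G = -8$ ($G = \left(-2\right) 4 = -8$)
$p{\left(f,l \right)} = 64$ ($p{\left(f,l \right)} = \left(-8\right)^{2} = 64$)
$\frac{H}{p{\left(-47,89 \right)}} = - \frac{29996}{64} = \left(-29996\right) \frac{1}{64} = - \frac{7499}{16}$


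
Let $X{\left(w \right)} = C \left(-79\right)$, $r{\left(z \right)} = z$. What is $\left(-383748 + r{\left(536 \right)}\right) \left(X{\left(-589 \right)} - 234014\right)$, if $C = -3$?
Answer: $89586151724$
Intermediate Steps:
$X{\left(w \right)} = 237$ ($X{\left(w \right)} = \left(-3\right) \left(-79\right) = 237$)
$\left(-383748 + r{\left(536 \right)}\right) \left(X{\left(-589 \right)} - 234014\right) = \left(-383748 + 536\right) \left(237 - 234014\right) = \left(-383212\right) \left(-233777\right) = 89586151724$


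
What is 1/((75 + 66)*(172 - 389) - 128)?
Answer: -1/30725 ≈ -3.2547e-5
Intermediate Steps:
1/((75 + 66)*(172 - 389) - 128) = 1/(141*(-217) - 128) = 1/(-30597 - 128) = 1/(-30725) = -1/30725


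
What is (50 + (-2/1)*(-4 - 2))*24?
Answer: 1488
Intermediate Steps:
(50 + (-2/1)*(-4 - 2))*24 = (50 - 2*1*(-6))*24 = (50 - 2*(-6))*24 = (50 + 12)*24 = 62*24 = 1488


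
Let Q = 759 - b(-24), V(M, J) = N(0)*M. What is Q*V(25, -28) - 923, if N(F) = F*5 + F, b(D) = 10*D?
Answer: -923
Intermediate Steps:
N(F) = 6*F (N(F) = 5*F + F = 6*F)
V(M, J) = 0 (V(M, J) = (6*0)*M = 0*M = 0)
Q = 999 (Q = 759 - 10*(-24) = 759 - 1*(-240) = 759 + 240 = 999)
Q*V(25, -28) - 923 = 999*0 - 923 = 0 - 923 = -923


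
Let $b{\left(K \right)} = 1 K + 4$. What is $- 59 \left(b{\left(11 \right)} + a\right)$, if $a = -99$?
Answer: $4956$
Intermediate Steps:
$b{\left(K \right)} = 4 + K$ ($b{\left(K \right)} = K + 4 = 4 + K$)
$- 59 \left(b{\left(11 \right)} + a\right) = - 59 \left(\left(4 + 11\right) - 99\right) = - 59 \left(15 - 99\right) = \left(-59\right) \left(-84\right) = 4956$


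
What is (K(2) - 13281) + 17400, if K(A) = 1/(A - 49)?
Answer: 193592/47 ≈ 4119.0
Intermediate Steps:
K(A) = 1/(-49 + A)
(K(2) - 13281) + 17400 = (1/(-49 + 2) - 13281) + 17400 = (1/(-47) - 13281) + 17400 = (-1/47 - 13281) + 17400 = -624208/47 + 17400 = 193592/47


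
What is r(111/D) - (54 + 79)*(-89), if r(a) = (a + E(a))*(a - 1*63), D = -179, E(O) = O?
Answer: 381797453/32041 ≈ 11916.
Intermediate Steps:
r(a) = 2*a*(-63 + a) (r(a) = (a + a)*(a - 1*63) = (2*a)*(a - 63) = (2*a)*(-63 + a) = 2*a*(-63 + a))
r(111/D) - (54 + 79)*(-89) = 2*(111/(-179))*(-63 + 111/(-179)) - (54 + 79)*(-89) = 2*(111*(-1/179))*(-63 + 111*(-1/179)) - 133*(-89) = 2*(-111/179)*(-63 - 111/179) - 1*(-11837) = 2*(-111/179)*(-11388/179) + 11837 = 2528136/32041 + 11837 = 381797453/32041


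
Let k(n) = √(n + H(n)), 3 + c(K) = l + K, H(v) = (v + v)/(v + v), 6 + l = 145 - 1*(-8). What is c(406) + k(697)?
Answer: 550 + √698 ≈ 576.42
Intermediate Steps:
l = 147 (l = -6 + (145 - 1*(-8)) = -6 + (145 + 8) = -6 + 153 = 147)
H(v) = 1 (H(v) = (2*v)/((2*v)) = (2*v)*(1/(2*v)) = 1)
c(K) = 144 + K (c(K) = -3 + (147 + K) = 144 + K)
k(n) = √(1 + n) (k(n) = √(n + 1) = √(1 + n))
c(406) + k(697) = (144 + 406) + √(1 + 697) = 550 + √698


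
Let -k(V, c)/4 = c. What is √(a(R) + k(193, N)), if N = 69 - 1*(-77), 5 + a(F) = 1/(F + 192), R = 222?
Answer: I*√11216870/138 ≈ 24.269*I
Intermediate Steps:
a(F) = -5 + 1/(192 + F) (a(F) = -5 + 1/(F + 192) = -5 + 1/(192 + F))
N = 146 (N = 69 + 77 = 146)
k(V, c) = -4*c
√(a(R) + k(193, N)) = √((-959 - 5*222)/(192 + 222) - 4*146) = √((-959 - 1110)/414 - 584) = √((1/414)*(-2069) - 584) = √(-2069/414 - 584) = √(-243845/414) = I*√11216870/138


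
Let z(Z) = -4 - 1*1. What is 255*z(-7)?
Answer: -1275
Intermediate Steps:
z(Z) = -5 (z(Z) = -4 - 1 = -5)
255*z(-7) = 255*(-5) = -1275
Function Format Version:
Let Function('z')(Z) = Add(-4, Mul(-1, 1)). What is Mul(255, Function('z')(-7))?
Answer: -1275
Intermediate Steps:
Function('z')(Z) = -5 (Function('z')(Z) = Add(-4, -1) = -5)
Mul(255, Function('z')(-7)) = Mul(255, -5) = -1275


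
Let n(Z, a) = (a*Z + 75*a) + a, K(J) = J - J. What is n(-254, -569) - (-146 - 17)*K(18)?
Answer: 101282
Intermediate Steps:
K(J) = 0
n(Z, a) = 76*a + Z*a (n(Z, a) = (Z*a + 75*a) + a = (75*a + Z*a) + a = 76*a + Z*a)
n(-254, -569) - (-146 - 17)*K(18) = -569*(76 - 254) - (-146 - 17)*0 = -569*(-178) - (-163)*0 = 101282 - 1*0 = 101282 + 0 = 101282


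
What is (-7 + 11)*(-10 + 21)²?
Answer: 484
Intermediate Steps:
(-7 + 11)*(-10 + 21)² = 4*11² = 4*121 = 484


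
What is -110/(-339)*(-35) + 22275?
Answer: 7547375/339 ≈ 22264.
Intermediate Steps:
-110/(-339)*(-35) + 22275 = -110*(-1/339)*(-35) + 22275 = (110/339)*(-35) + 22275 = -3850/339 + 22275 = 7547375/339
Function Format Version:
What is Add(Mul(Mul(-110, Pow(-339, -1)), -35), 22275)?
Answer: Rational(7547375, 339) ≈ 22264.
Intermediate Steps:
Add(Mul(Mul(-110, Pow(-339, -1)), -35), 22275) = Add(Mul(Mul(-110, Rational(-1, 339)), -35), 22275) = Add(Mul(Rational(110, 339), -35), 22275) = Add(Rational(-3850, 339), 22275) = Rational(7547375, 339)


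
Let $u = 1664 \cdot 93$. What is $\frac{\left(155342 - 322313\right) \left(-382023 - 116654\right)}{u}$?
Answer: $\frac{27754865789}{51584} \approx 5.3805 \cdot 10^{5}$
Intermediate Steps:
$u = 154752$
$\frac{\left(155342 - 322313\right) \left(-382023 - 116654\right)}{u} = \frac{\left(155342 - 322313\right) \left(-382023 - 116654\right)}{154752} = \left(-166971\right) \left(-498677\right) \frac{1}{154752} = 83264597367 \cdot \frac{1}{154752} = \frac{27754865789}{51584}$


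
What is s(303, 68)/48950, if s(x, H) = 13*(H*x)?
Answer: 133926/24475 ≈ 5.4720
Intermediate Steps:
s(x, H) = 13*H*x
s(303, 68)/48950 = (13*68*303)/48950 = 267852*(1/48950) = 133926/24475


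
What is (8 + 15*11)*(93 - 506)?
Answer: -71449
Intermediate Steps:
(8 + 15*11)*(93 - 506) = (8 + 165)*(-413) = 173*(-413) = -71449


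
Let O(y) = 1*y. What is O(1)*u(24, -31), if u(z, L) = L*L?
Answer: 961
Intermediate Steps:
u(z, L) = L²
O(y) = y
O(1)*u(24, -31) = 1*(-31)² = 1*961 = 961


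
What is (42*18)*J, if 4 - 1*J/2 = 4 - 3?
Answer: 4536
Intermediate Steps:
J = 6 (J = 8 - 2*(4 - 3) = 8 - 2*1 = 8 - 2 = 6)
(42*18)*J = (42*18)*6 = 756*6 = 4536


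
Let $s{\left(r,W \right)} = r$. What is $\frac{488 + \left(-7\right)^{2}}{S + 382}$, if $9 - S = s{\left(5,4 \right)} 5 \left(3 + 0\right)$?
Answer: $\frac{537}{316} \approx 1.6994$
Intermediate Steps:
$S = -66$ ($S = 9 - 5 \cdot 5 \left(3 + 0\right) = 9 - 25 \cdot 3 = 9 - 75 = -66$)
$\frac{488 + \left(-7\right)^{2}}{S + 382} = \frac{488 + \left(-7\right)^{2}}{-66 + 382} = \frac{488 + 49}{316} = 537 \cdot \frac{1}{316} = \frac{537}{316}$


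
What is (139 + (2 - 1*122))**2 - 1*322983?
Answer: -322622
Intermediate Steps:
(139 + (2 - 1*122))**2 - 1*322983 = (139 + (2 - 122))**2 - 322983 = (139 - 120)**2 - 322983 = 19**2 - 322983 = 361 - 322983 = -322622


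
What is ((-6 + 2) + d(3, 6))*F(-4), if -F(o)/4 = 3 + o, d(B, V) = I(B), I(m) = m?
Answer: -4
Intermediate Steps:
d(B, V) = B
F(o) = -12 - 4*o (F(o) = -4*(3 + o) = -12 - 4*o)
((-6 + 2) + d(3, 6))*F(-4) = ((-6 + 2) + 3)*(-12 - 4*(-4)) = (-4 + 3)*(-12 + 16) = -1*4 = -4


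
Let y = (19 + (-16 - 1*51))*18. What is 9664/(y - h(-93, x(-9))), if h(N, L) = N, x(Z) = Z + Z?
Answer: -9664/771 ≈ -12.534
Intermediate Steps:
x(Z) = 2*Z
y = -864 (y = (19 + (-16 - 51))*18 = (19 - 67)*18 = -48*18 = -864)
9664/(y - h(-93, x(-9))) = 9664/(-864 - 1*(-93)) = 9664/(-864 + 93) = 9664/(-771) = 9664*(-1/771) = -9664/771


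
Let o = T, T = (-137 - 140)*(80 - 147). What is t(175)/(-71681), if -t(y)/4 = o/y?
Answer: 74236/12544175 ≈ 0.0059180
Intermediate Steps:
T = 18559 (T = -277*(-67) = 18559)
o = 18559
t(y) = -74236/y
t(175)/(-71681) = -74236/175/(-71681) = -74236*1/175*(-1/71681) = -74236/175*(-1/71681) = 74236/12544175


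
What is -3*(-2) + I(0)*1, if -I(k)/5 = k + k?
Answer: 6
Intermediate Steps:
I(k) = -10*k (I(k) = -5*(k + k) = -10*k)
-3*(-2) + I(0)*1 = -3*(-2) - 10*0*1 = 6 + 0*1 = 6 + 0 = 6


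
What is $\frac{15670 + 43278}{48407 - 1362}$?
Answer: $\frac{58948}{47045} \approx 1.253$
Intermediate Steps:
$\frac{15670 + 43278}{48407 - 1362} = \frac{58948}{47045}$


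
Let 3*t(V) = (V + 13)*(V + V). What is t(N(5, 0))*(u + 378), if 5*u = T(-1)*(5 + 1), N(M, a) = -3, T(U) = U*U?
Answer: -7584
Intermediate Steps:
T(U) = U²
u = 6/5 (u = ((-1)²*(5 + 1))/5 = (1*6)/5 = (⅕)*6 = 6/5 ≈ 1.2000)
t(V) = 2*V*(13 + V)/3 (t(V) = ((V + 13)*(V + V))/3 = ((13 + V)*(2*V))/3 = (2*V*(13 + V))/3 = 2*V*(13 + V)/3)
t(N(5, 0))*(u + 378) = ((⅔)*(-3)*(13 - 3))*(6/5 + 378) = ((⅔)*(-3)*10)*(1896/5) = -20*1896/5 = -7584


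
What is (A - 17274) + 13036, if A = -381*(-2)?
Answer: -3476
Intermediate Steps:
A = 762
(A - 17274) + 13036 = (762 - 17274) + 13036 = -16512 + 13036 = -3476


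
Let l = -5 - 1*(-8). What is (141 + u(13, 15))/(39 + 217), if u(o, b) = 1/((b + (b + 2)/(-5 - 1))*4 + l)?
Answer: 10929/19840 ≈ 0.55086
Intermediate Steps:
l = 3 (l = -5 + 8 = 3)
u(o, b) = 1/(5/3 + 10*b/3) (u(o, b) = 1/((b + (b + 2)/(-5 - 1))*4 + 3) = 1/((b + (2 + b)/(-6))*4 + 3) = 1/((b + (2 + b)*(-⅙))*4 + 3) = 1/((b + (-⅓ - b/6))*4 + 3) = 1/((-⅓ + 5*b/6)*4 + 3) = 1/((-4/3 + 10*b/3) + 3) = 1/(5/3 + 10*b/3))
(141 + u(13, 15))/(39 + 217) = (141 + 3/(5*(1 + 2*15)))/(39 + 217) = (141 + 3/(5*(1 + 30)))/256 = (141 + (⅗)/31)*(1/256) = (141 + (⅗)*(1/31))*(1/256) = (141 + 3/155)*(1/256) = (21858/155)*(1/256) = 10929/19840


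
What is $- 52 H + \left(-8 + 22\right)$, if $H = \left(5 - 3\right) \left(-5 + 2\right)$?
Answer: $326$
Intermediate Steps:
$H = -6$ ($H = 2 \left(-3\right) = -6$)
$- 52 H + \left(-8 + 22\right) = \left(-52\right) \left(-6\right) + \left(-8 + 22\right) = 312 + 14 = 326$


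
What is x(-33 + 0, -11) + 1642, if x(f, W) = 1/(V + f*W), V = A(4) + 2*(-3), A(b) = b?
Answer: 592763/361 ≈ 1642.0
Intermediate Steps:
V = -2 (V = 4 + 2*(-3) = 4 - 6 = -2)
x(f, W) = 1/(-2 + W*f) (x(f, W) = 1/(-2 + f*W) = 1/(-2 + W*f))
x(-33 + 0, -11) + 1642 = 1/(-2 - 11*(-33 + 0)) + 1642 = 1/(-2 - 11*(-33)) + 1642 = 1/(-2 + 363) + 1642 = 1/361 + 1642 = 592763/361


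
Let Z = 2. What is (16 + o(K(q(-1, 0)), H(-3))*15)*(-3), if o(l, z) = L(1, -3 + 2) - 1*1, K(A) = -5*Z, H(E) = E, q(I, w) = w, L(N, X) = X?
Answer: 42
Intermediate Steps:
K(A) = -10 (K(A) = -5*2 = -10)
o(l, z) = -2 (o(l, z) = (-3 + 2) - 1*1 = -1 - 1 = -2)
(16 + o(K(q(-1, 0)), H(-3))*15)*(-3) = (16 - 2*15)*(-3) = (16 - 30)*(-3) = -14*(-3) = 42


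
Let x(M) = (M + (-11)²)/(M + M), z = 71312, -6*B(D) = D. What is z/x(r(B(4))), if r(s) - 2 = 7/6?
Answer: 2709856/745 ≈ 3637.4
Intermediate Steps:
B(D) = -D/6
r(s) = 19/6 (r(s) = 2 + 7/6 = 19/6)
x(M) = (121 + M)/(2*M) (x(M) = (M + 121)/((2*M)) = (121 + M)*(1/(2*M)) = (121 + M)/(2*M))
z/x(r(B(4))) = 71312/(((121 + 19/6)/(2*(19/6)))) = 71312/(((½)*(6/19)*(745/6))) = 71312/(745/38) = 71312*(38/745) = 2709856/745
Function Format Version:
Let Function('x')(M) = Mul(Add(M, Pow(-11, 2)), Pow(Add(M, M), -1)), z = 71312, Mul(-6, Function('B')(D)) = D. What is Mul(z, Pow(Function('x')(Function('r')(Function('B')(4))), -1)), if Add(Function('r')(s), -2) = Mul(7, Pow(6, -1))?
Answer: Rational(2709856, 745) ≈ 3637.4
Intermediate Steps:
Function('B')(D) = Mul(Rational(-1, 6), D)
Function('r')(s) = Rational(19, 6) (Function('r')(s) = Add(2, Mul(7, Pow(6, -1))) = Add(2, Mul(7, Rational(1, 6))) = Add(2, Rational(7, 6)) = Rational(19, 6))
Function('x')(M) = Mul(Rational(1, 2), Pow(M, -1), Add(121, M)) (Function('x')(M) = Mul(Add(M, 121), Pow(Mul(2, M), -1)) = Mul(Add(121, M), Mul(Rational(1, 2), Pow(M, -1))) = Mul(Rational(1, 2), Pow(M, -1), Add(121, M)))
Mul(z, Pow(Function('x')(Function('r')(Function('B')(4))), -1)) = Mul(71312, Pow(Mul(Rational(1, 2), Pow(Rational(19, 6), -1), Add(121, Rational(19, 6))), -1)) = Mul(71312, Pow(Mul(Rational(1, 2), Rational(6, 19), Rational(745, 6)), -1)) = Mul(71312, Pow(Rational(745, 38), -1)) = Mul(71312, Rational(38, 745)) = Rational(2709856, 745)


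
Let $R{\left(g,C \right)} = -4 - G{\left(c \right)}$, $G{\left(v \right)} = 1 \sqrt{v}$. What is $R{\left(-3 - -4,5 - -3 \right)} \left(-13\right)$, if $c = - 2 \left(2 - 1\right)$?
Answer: $52 + 13 i \sqrt{2} \approx 52.0 + 18.385 i$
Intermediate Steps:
$c = -2$ ($c = \left(-2\right) 1 = -2$)
$G{\left(v \right)} = \sqrt{v}$
$R{\left(g,C \right)} = -4 - i \sqrt{2}$ ($R{\left(g,C \right)} = -4 - \sqrt{-2} = -4 - i \sqrt{2}$)
$R{\left(-3 - -4,5 - -3 \right)} \left(-13\right) = \left(-4 - i \sqrt{2}\right) \left(-13\right) = 52 + 13 i \sqrt{2}$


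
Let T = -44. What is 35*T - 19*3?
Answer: -1597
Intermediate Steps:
35*T - 19*3 = 35*(-44) - 19*3 = -1540 - 57 = -1597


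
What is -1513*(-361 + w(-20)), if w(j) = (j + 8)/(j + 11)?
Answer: 1632527/3 ≈ 5.4418e+5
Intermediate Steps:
w(j) = (8 + j)/(11 + j)
-1513*(-361 + w(-20)) = -1513*(-361 + (8 - 20)/(11 - 20)) = -1513*(-361 - 12/(-9)) = -1513*(-361 - ⅑*(-12)) = -1513*(-361 + 4/3) = -1513*(-1079/3) = 1632527/3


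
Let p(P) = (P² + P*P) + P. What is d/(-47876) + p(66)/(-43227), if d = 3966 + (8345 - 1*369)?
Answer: -156078727/344922642 ≈ -0.45250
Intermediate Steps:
d = 11942 (d = 3966 + (8345 - 369) = 3966 + 7976 = 11942)
p(P) = P + 2*P² (p(P) = (P² + P²) + P = 2*P² + P = P + 2*P²)
d/(-47876) + p(66)/(-43227) = 11942/(-47876) + (66*(1 + 2*66))/(-43227) = 11942*(-1/47876) + (66*(1 + 132))*(-1/43227) = -5971/23938 + (66*133)*(-1/43227) = -5971/23938 + 8778*(-1/43227) = -5971/23938 - 2926/14409 = -156078727/344922642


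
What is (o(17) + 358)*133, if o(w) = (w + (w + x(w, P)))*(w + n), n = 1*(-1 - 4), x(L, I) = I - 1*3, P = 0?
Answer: 97090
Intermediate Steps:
x(L, I) = -3 + I (x(L, I) = I - 3 = -3 + I)
n = -5 (n = 1*(-5) = -5)
o(w) = (-5 + w)*(-3 + 2*w) (o(w) = (w + (w + (-3 + 0)))*(w - 5) = (w + (w - 3))*(-5 + w) = (w + (-3 + w))*(-5 + w) = (-3 + 2*w)*(-5 + w) = (-5 + w)*(-3 + 2*w))
(o(17) + 358)*133 = ((15 - 13*17 + 2*17²) + 358)*133 = ((15 - 221 + 2*289) + 358)*133 = ((15 - 221 + 578) + 358)*133 = (372 + 358)*133 = 730*133 = 97090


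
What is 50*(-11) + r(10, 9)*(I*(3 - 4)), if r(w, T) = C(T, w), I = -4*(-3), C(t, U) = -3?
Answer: -514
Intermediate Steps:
I = 12
r(w, T) = -3
50*(-11) + r(10, 9)*(I*(3 - 4)) = 50*(-11) - 36*(3 - 4) = -550 - 36*(-1) = -550 - 3*(-12) = -550 + 36 = -514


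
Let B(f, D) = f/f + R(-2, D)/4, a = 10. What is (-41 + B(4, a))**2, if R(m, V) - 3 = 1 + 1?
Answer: 24025/16 ≈ 1501.6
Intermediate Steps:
R(m, V) = 5 (R(m, V) = 3 + (1 + 1) = 3 + 2 = 5)
B(f, D) = 9/4 (B(f, D) = f/f + 5/4 = 1 + 5*(1/4) = 1 + 5/4 = 9/4)
(-41 + B(4, a))**2 = (-41 + 9/4)**2 = (-155/4)**2 = 24025/16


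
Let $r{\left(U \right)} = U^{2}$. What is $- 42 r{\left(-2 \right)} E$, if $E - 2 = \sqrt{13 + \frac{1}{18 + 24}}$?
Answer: $-336 - 4 \sqrt{22974} \approx -942.29$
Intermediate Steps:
$E = 2 + \frac{\sqrt{22974}}{42}$ ($E = 2 + \sqrt{13 + \frac{1}{18 + 24}} = 2 + \sqrt{13 + \frac{1}{42}} = 2 + \sqrt{\frac{547}{42}} = 2 + \frac{\sqrt{22974}}{42} \approx 5.6088$)
$- 42 r{\left(-2 \right)} E = - 42 \left(-2\right)^{2} \left(2 + \frac{\sqrt{22974}}{42}\right) = \left(-42\right) 4 \left(2 + \frac{\sqrt{22974}}{42}\right) = - 168 \left(2 + \frac{\sqrt{22974}}{42}\right) = -336 - 4 \sqrt{22974}$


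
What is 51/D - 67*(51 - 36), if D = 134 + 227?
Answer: -362754/361 ≈ -1004.9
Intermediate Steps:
D = 361
51/D - 67*(51 - 36) = 51/361 - 67*(51 - 36) = 51*(1/361) - 67*15 = 51/361 - 1005 = -362754/361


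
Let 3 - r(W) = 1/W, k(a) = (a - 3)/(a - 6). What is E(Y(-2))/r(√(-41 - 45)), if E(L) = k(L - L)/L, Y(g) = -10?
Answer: -129/7750 + I*√86/15500 ≈ -0.016645 + 0.0005983*I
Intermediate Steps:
k(a) = (-3 + a)/(-6 + a)
r(W) = 3 - 1/W
E(L) = 1/(2*L) (E(L) = ((-3 + (L - L))/(-6 + (L - L)))/L = ((-3 + 0)/(-6 + 0))/L = (-3/(-6))/L = (-⅙*(-3))/L = 1/(2*L))
E(Y(-2))/r(√(-41 - 45)) = ((½)/(-10))/(3 - 1/(√(-41 - 45))) = ((½)*(-⅒))/(3 - 1/(√(-86))) = -1/(20*(3 - 1/(I*√86))) = -1/(20*(3 - (-1)*I*√86/86)) = -1/(20*(3 + I*√86/86))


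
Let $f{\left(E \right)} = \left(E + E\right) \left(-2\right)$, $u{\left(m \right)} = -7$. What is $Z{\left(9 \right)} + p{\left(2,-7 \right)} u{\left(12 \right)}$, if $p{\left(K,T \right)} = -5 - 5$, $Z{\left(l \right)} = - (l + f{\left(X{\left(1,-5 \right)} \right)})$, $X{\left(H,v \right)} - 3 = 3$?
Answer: $85$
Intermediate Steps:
$X{\left(H,v \right)} = 6$ ($X{\left(H,v \right)} = 3 + 3 = 6$)
$f{\left(E \right)} = - 4 E$ ($f{\left(E \right)} = 2 E \left(-2\right) = - 4 E$)
$Z{\left(l \right)} = 24 - l$ ($Z{\left(l \right)} = - (l - 24) = - (-24 + l) = 24 - l$)
$p{\left(K,T \right)} = -10$
$Z{\left(9 \right)} + p{\left(2,-7 \right)} u{\left(12 \right)} = \left(24 - 9\right) - -70 = \left(24 - 9\right) + 70 = 15 + 70 = 85$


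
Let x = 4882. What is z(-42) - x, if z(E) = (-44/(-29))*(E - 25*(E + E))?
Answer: -51026/29 ≈ -1759.5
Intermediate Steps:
z(E) = -2156*E/29 (z(E) = (-44*(-1/29))*(E - 50*E) = 44*(E - 50*E)/29 = 44*(-49*E)/29 = -2156*E/29)
z(-42) - x = -2156/29*(-42) - 1*4882 = 90552/29 - 4882 = -51026/29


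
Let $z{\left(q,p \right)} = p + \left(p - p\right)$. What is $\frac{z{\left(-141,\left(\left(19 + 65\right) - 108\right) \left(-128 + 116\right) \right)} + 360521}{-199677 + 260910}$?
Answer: $\frac{360809}{61233} \approx 5.8924$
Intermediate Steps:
$z{\left(q,p \right)} = p$ ($z{\left(q,p \right)} = p + 0 = p$)
$\frac{z{\left(-141,\left(\left(19 + 65\right) - 108\right) \left(-128 + 116\right) \right)} + 360521}{-199677 + 260910} = \frac{\left(\left(19 + 65\right) - 108\right) \left(-128 + 116\right) + 360521}{-199677 + 260910} = \frac{\left(84 - 108\right) \left(-12\right) + 360521}{61233} = \left(\left(-24\right) \left(-12\right) + 360521\right) \frac{1}{61233} = \left(288 + 360521\right) \frac{1}{61233} = 360809 \cdot \frac{1}{61233} = \frac{360809}{61233}$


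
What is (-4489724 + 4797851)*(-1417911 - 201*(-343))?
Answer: -415653462936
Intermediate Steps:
(-4489724 + 4797851)*(-1417911 - 201*(-343)) = 308127*(-1417911 + 68943) = 308127*(-1348968) = -415653462936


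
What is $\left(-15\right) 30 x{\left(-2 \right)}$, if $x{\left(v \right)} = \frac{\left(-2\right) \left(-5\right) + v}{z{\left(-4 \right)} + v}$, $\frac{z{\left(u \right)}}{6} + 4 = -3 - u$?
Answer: $180$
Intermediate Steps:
$z{\left(u \right)} = -42 - 6 u$ ($z{\left(u \right)} = -24 + 6 \left(-3 - u\right) = -24 - \left(18 + 6 u\right) = -42 - 6 u$)
$x{\left(v \right)} = \frac{10 + v}{-18 + v}$ ($x{\left(v \right)} = \frac{\left(-2\right) \left(-5\right) + v}{\left(-42 - -24\right) + v} = \frac{10 + v}{\left(-42 + 24\right) + v} = \frac{10 + v}{-18 + v}$)
$\left(-15\right) 30 x{\left(-2 \right)} = \left(-15\right) 30 \frac{10 - 2}{-18 - 2} = - 450 \frac{1}{-20} \cdot 8 = - 450 \left(\left(- \frac{1}{20}\right) 8\right) = \left(-450\right) \left(- \frac{2}{5}\right) = 180$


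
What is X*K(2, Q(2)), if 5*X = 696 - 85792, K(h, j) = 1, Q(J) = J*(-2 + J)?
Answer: -85096/5 ≈ -17019.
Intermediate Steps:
X = -85096/5 (X = (696 - 85792)/5 = (1/5)*(-85096) = -85096/5 ≈ -17019.)
X*K(2, Q(2)) = -85096/5*1 = -85096/5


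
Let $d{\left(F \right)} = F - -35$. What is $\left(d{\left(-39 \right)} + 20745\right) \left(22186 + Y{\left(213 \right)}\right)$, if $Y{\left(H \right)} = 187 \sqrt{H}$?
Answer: $460159826 + 3878567 \sqrt{213} \approx 5.1677 \cdot 10^{8}$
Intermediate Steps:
$d{\left(F \right)} = 35 + F$ ($d{\left(F \right)} = F + 35 = 35 + F$)
$\left(d{\left(-39 \right)} + 20745\right) \left(22186 + Y{\left(213 \right)}\right) = \left(\left(35 - 39\right) + 20745\right) \left(22186 + 187 \sqrt{213}\right) = \left(-4 + 20745\right) \left(22186 + 187 \sqrt{213}\right) = 20741 \left(22186 + 187 \sqrt{213}\right) = 460159826 + 3878567 \sqrt{213}$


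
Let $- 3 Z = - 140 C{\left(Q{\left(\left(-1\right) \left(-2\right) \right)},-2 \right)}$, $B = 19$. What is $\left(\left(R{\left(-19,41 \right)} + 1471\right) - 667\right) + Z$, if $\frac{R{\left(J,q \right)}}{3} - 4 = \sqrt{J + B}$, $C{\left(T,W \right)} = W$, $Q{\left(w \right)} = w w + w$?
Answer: $\frac{2168}{3} \approx 722.67$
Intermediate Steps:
$Q{\left(w \right)} = w + w^{2}$ ($Q{\left(w \right)} = w^{2} + w = w + w^{2}$)
$Z = - \frac{280}{3}$ ($Z = - \frac{\left(-140\right) \left(-2\right)}{3} = \left(- \frac{1}{3}\right) 280 = - \frac{280}{3} \approx -93.333$)
$R{\left(J,q \right)} = 12 + 3 \sqrt{19 + J}$ ($R{\left(J,q \right)} = 12 + 3 \sqrt{J + 19} = 12 + 3 \sqrt{19 + J}$)
$\left(\left(R{\left(-19,41 \right)} + 1471\right) - 667\right) + Z = \left(\left(\left(12 + 3 \sqrt{19 - 19}\right) + 1471\right) - 667\right) - \frac{280}{3} = \left(\left(\left(12 + 3 \sqrt{0}\right) + 1471\right) - 667\right) - \frac{280}{3} = \left(\left(\left(12 + 3 \cdot 0\right) + 1471\right) - 667\right) - \frac{280}{3} = \left(\left(\left(12 + 0\right) + 1471\right) - 667\right) - \frac{280}{3} = \left(\left(12 + 1471\right) - 667\right) - \frac{280}{3} = \left(1483 - 667\right) - \frac{280}{3} = 816 - \frac{280}{3} = \frac{2168}{3}$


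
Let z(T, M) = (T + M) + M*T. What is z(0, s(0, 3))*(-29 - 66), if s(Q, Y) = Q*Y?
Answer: 0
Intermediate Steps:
z(T, M) = M + T + M*T (z(T, M) = (M + T) + M*T = M + T + M*T)
z(0, s(0, 3))*(-29 - 66) = (0*3 + 0 + (0*3)*0)*(-29 - 66) = (0 + 0 + 0*0)*(-95) = (0 + 0 + 0)*(-95) = 0*(-95) = 0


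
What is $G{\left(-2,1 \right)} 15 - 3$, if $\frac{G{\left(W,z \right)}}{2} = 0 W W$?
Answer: $-3$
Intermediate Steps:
$G{\left(W,z \right)} = 0$ ($G{\left(W,z \right)} = 2 \cdot 0 W W = 2 \cdot 0 W = 2 \cdot 0 = 0$)
$G{\left(-2,1 \right)} 15 - 3 = 0 \cdot 15 - 3 = 0 - 3 = -3$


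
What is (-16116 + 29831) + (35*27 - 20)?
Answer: 14640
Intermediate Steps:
(-16116 + 29831) + (35*27 - 20) = 13715 + (945 - 20) = 13715 + 925 = 14640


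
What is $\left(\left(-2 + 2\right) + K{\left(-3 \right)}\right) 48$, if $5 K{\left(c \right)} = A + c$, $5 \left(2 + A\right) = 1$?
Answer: $- \frac{1152}{25} \approx -46.08$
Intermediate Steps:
$A = - \frac{9}{5}$ ($A = -2 + \frac{1}{5} \cdot 1 = -2 + \frac{1}{5} = - \frac{9}{5} \approx -1.8$)
$K{\left(c \right)} = - \frac{9}{25} + \frac{c}{5}$ ($K{\left(c \right)} = \frac{- \frac{9}{5} + c}{5} = - \frac{9}{25} + \frac{c}{5}$)
$\left(\left(-2 + 2\right) + K{\left(-3 \right)}\right) 48 = \left(\left(-2 + 2\right) + \left(- \frac{9}{25} + \frac{1}{5} \left(-3\right)\right)\right) 48 = \left(0 - \frac{24}{25}\right) 48 = \left(- \frac{24}{25}\right) 48 = - \frac{1152}{25}$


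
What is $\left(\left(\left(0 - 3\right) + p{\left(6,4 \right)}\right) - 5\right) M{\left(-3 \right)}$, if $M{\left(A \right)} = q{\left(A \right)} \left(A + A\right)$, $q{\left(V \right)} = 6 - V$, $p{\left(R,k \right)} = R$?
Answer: $108$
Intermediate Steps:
$M{\left(A \right)} = 2 A \left(6 - A\right)$ ($M{\left(A \right)} = \left(6 - A\right) \left(A + A\right) = \left(6 - A\right) 2 A = 2 A \left(6 - A\right)$)
$\left(\left(\left(0 - 3\right) + p{\left(6,4 \right)}\right) - 5\right) M{\left(-3 \right)} = \left(\left(\left(0 - 3\right) + 6\right) - 5\right) 2 \left(-3\right) \left(6 - -3\right) = \left(\left(-3 + 6\right) - 5\right) 2 \left(-3\right) \left(6 + 3\right) = \left(3 - 5\right) 2 \left(-3\right) 9 = \left(-2\right) \left(-54\right) = 108$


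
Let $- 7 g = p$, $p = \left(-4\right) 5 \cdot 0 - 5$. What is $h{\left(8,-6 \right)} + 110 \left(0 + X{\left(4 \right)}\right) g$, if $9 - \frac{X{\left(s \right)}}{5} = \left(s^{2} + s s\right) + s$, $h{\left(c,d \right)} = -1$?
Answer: $- \frac{74257}{7} \approx -10608.0$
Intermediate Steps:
$p = -5$ ($p = \left(-20\right) 0 - 5 = 0 - 5 = -5$)
$X{\left(s \right)} = 45 - 10 s^{2} - 5 s$ ($X{\left(s \right)} = 45 - 5 \left(\left(s^{2} + s s\right) + s\right) = 45 - 5 \left(\left(s^{2} + s^{2}\right) + s\right) = 45 - 5 \left(2 s^{2} + s\right) = 45 - 5 \left(s + 2 s^{2}\right) = 45 - \left(5 s + 10 s^{2}\right) = 45 - 10 s^{2} - 5 s$)
$g = \frac{5}{7}$ ($g = \left(- \frac{1}{7}\right) \left(-5\right) = \frac{5}{7} \approx 0.71429$)
$h{\left(8,-6 \right)} + 110 \left(0 + X{\left(4 \right)}\right) g = -1 + 110 \left(0 - \left(-25 + 160\right)\right) \frac{5}{7} = -1 + 110 \left(0 - 135\right) \frac{5}{7} = -1 + 110 \left(\left(-135\right) \frac{5}{7}\right) = -1 + 110 \left(- \frac{675}{7}\right) = -1 - \frac{74250}{7} = - \frac{74257}{7}$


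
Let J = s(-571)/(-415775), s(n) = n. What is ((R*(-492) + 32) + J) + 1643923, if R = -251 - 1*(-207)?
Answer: 692516087896/415775 ≈ 1.6656e+6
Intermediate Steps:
R = -44 (R = -251 + 207 = -44)
J = 571/415775 (J = -571/(-415775) = -571*(-1/415775) = 571/415775 ≈ 0.0013733)
((R*(-492) + 32) + J) + 1643923 = ((-44*(-492) + 32) + 571/415775) + 1643923 = ((21648 + 32) + 571/415775) + 1643923 = (21680 + 571/415775) + 1643923 = 9014002571/415775 + 1643923 = 692516087896/415775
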